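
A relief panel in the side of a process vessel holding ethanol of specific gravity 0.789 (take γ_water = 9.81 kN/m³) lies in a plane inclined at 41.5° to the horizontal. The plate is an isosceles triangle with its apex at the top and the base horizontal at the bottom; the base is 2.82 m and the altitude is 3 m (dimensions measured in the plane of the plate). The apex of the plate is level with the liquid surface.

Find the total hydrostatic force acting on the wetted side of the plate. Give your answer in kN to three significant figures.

γ = 0.789 × 9.81 = 7.74009 kN/m³.
Let θ = 41.5° be the plate's angle to the horizontal; measure y along the incline from where the plane meets the free surface. Vertical depth h = y·sinθ with sinθ = 0.662620.
With the apex up, the centroid sits 2h/3 = 2 × 3/3 = 2 m below the apex, so y_c = 2 m and h_c = 2 × 0.662620 = 1.32524 m.
A = ½ × 2.82 × 3 = 4.23 m².
Resultant F = γ·h_c·A = 7.74009 × 1.32524 × 4.23 = 43.3891 kN.

F ≈ 43.4 kN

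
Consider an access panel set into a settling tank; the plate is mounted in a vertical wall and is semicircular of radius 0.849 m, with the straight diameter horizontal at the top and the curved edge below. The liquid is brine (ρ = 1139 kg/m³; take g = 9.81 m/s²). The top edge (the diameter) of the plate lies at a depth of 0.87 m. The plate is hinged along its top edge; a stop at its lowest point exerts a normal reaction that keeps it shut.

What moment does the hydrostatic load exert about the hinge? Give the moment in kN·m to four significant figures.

γ = ρg = 1139 × 9.81 / 1000 = 11.17359 kN/m³.
The centroid of a semicircle lies 4r/(3π) = 0.360327 m from the diameter, here below the top edge, so the centroid depth is h_c = 0.87 + 0.360327 = 1.23033 m.
A = πr²/2 = π × 0.849²/2 = 1.13223 m².
Resultant F = γ·h_c·A = 11.17359 × 1.23033 × 1.13223 = 15.565 kN.
I_c = (π/8 − 8/(9π))·r⁴ = 0.109757 × 0.849⁴ = 0.0570247 m⁴.
Centre of pressure: y_p = y_c + I_c/(y_c·A) = 1.23033 + 0.0570247/(1.23033 × 1.13223) = 1.23033 + 0.0409361 = 1.27127 m along the plane.
The resultant acts 0.360327 + 0.0409361 = 0.401263 m (along the plate) below the hinge at the top edge, so the moment about the hinge is M = F × 0.401263 = 15.565 × 0.401263 = 6.24566 kN·m.

M ≈ 6.246 kN·m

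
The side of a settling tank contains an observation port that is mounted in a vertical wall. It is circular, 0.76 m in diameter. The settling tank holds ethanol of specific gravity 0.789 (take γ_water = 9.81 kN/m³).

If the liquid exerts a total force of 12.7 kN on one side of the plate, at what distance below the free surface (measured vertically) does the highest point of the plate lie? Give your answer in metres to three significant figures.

d_top ≈ 3.24 m

γ = 0.789 × 9.81 = 7.74009 kN/m³.
A = π(0.38)² = 0.453646 m².
From F = γ·h_c·A, the centroid depth is h_c = 12.7/(7.74009 × 0.453646) = 3.61693 m.
The centroid is at the centre, 0.38 m below the top of the plate, so the highest point sits at h_top = 3.61693 − 0.38 = 3.23693 m below the surface.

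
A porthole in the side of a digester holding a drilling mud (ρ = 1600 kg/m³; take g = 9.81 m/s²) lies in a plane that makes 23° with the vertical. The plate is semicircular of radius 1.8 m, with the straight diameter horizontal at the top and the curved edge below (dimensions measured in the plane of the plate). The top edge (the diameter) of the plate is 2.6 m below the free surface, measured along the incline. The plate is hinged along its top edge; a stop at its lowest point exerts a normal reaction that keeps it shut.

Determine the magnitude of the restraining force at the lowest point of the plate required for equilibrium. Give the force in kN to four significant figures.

γ = ρg = 1600 × 9.81 / 1000 = 15.696 kN/m³.
The plate makes 23° with the vertical, i.e. θ = 90° − 23° = 67° to the horizontal. Measuring y along the incline from the free-surface line, vertical depth h = y·sinθ with sinθ = 0.920505.
The centroid of a semicircle lies 4r/(3π) = 0.763944 m from the diameter, here below the top edge, so y_c = 2.6 + 0.763944 = 3.36394 m and h_c = 3.36394 × 0.920505 = 3.09652 m.
A = πr²/2 = π × 1.8²/2 = 5.08938 m².
Resultant F = γ·h_c·A = 15.696 × 3.09652 × 5.08938 = 247.359 kN.
I_c = (π/8 − 8/(9π))·r⁴ = 0.109757 × 1.8⁴ = 1.15219 m⁴.
Centre of pressure: y_p = y_c + I_c/(y_c·A) = 3.36394 + 1.15219/(3.36394 × 5.08938) = 3.36394 + 0.0672994 = 3.43124 m along the plane.
The resultant acts 0.763944 + 0.0672994 = 0.831243 m (along the plate) below the hinge at the top edge, so the moment about the hinge is M = F × 0.831243 = 247.359 × 0.831243 = 205.615 kN·m.
A normal force at the bottom, 1.8 m from the hinge, must supply this moment: P = 205.615/1.8 = 114.231 kN.

P ≈ 114.2 kN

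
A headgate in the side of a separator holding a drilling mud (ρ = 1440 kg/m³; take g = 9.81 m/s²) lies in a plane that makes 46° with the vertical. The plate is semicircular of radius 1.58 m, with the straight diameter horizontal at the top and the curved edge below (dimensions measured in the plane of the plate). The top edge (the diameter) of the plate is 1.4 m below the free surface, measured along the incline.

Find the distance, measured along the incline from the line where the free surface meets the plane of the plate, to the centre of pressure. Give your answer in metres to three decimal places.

y_p = 2.155 m

γ = ρg = 1440 × 9.81 / 1000 = 14.1264 kN/m³.
The plate makes 46° with the vertical, i.e. θ = 90° − 46° = 44° to the horizontal. Measuring y along the incline from the free-surface line, vertical depth h = y·sinθ with sinθ = 0.694658.
The centroid of a semicircle lies 4r/(3π) = 0.670573 m from the diameter, here below the top edge, so y_c = 1.4 + 0.670573 = 2.07057 m and h_c = 2.07057 × 0.694658 = 1.43834 m.
A = πr²/2 = π × 1.58²/2 = 3.92134 m².
Resultant F = γ·h_c·A = 14.1264 × 1.43834 × 3.92134 = 79.676 kN.
I_c = (π/8 − 8/(9π))·r⁴ = 0.109757 × 1.58⁴ = 0.684007 m⁴.
Centre of pressure: y_p = y_c + I_c/(y_c·A) = 2.07057 + 0.684007/(2.07057 × 3.92134) = 2.07057 + 0.0842434 = 2.15481 m along the plane.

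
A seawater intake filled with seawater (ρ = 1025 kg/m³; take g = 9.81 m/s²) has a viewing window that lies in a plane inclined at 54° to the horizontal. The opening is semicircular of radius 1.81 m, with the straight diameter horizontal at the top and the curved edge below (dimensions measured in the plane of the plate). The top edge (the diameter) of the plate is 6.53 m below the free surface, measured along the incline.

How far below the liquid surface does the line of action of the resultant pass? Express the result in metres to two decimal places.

γ = ρg = 1025 × 9.81 / 1000 = 10.05525 kN/m³.
Let θ = 54° be the plate's angle to the horizontal; measure y along the incline from where the plane meets the free surface. Vertical depth h = y·sinθ with sinθ = 0.809017.
The centroid of a semicircle lies 4r/(3π) = 0.768188 m from the diameter, here below the top edge, so y_c = 6.53 + 0.768188 = 7.29819 m and h_c = 7.29819 × 0.809017 = 5.90436 m.
A = πr²/2 = π × 1.81²/2 = 5.14609 m².
Resultant F = γ·h_c·A = 10.05525 × 5.90436 × 5.14609 = 305.522 kN.
I_c = (π/8 − 8/(9π))·r⁴ = 0.109757 × 1.81⁴ = 1.178 m⁴.
Centre of pressure: y_p = y_c + I_c/(y_c·A) = 7.29819 + 1.178/(7.29819 × 5.14609) = 7.29819 + 0.0313655 = 7.32956 m along the plane.
Vertically, h_p = y_p·sinθ = 7.32956 × 0.809017 = 5.92974 m.

h_p = 5.93 m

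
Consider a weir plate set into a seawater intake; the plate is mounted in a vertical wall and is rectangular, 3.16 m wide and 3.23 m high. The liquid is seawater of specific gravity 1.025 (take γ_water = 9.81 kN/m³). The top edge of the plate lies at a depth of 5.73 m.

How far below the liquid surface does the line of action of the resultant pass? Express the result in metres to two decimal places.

γ = 1.025 × 9.81 = 10.05525 kN/m³.
The centroid lies 3.23/2 = 1.615 m below the top edge, so the centroid depth is h_c = 5.73 + 1.615 = 7.345 m.
A = 3.16 × 3.23 = 10.2068 m².
Resultant F = γ·h_c·A = 10.05525 × 7.345 × 10.2068 = 753.831 kN.
I_c = b·h³/12 = 3.16 × 3.23³/12 = 8.87388 m⁴.
Centre of pressure: y_p = y_c + I_c/(y_c·A) = 7.345 + 8.87388/(7.345 × 10.2068) = 7.345 + 0.118367 = 7.46337 m along the plane.

h_p = 7.46 m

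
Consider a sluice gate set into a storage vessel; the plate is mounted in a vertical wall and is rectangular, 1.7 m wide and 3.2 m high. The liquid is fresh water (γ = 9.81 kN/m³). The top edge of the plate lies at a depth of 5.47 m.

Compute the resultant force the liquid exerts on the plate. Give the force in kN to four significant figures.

F ≈ 377.3 kN

γ = 9.81 kN/m³.
The centroid lies 3.2/2 = 1.6 m below the top edge, so the centroid depth is h_c = 5.47 + 1.6 = 7.07 m.
A = 1.7 × 3.2 = 5.44 m².
Resultant F = γ·h_c·A = 9.81 × 7.07 × 5.44 = 377.3 kN.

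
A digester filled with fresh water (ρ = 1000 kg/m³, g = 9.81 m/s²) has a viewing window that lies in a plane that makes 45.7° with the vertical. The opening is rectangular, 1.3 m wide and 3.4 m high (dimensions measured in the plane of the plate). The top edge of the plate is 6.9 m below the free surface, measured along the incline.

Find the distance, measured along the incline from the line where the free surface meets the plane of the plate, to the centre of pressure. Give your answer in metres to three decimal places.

y_p = 8.712 m

γ = ρg = 1000 × 9.81 = 9810 N/m³ = 9.81 kN/m³.
The plate makes 45.7° with the vertical, i.e. θ = 90° − 45.7° = 44.3° to the horizontal. Measuring y along the incline from the free-surface line, vertical depth h = y·sinθ with sinθ = 0.698415.
The centroid lies 3.4/2 = 1.7 m below the top edge, so y_c = 6.9 + 1.7 = 8.6 m and h_c = 8.6 × 0.698415 = 6.00637 m.
A = 1.3 × 3.4 = 4.42 m².
Resultant F = γ·h_c·A = 9.81 × 6.00637 × 4.42 = 260.437 kN.
I_c = b·h³/12 = 1.3 × 3.4³/12 = 4.25793 m⁴.
Centre of pressure: y_p = y_c + I_c/(y_c·A) = 8.6 + 4.25793/(8.6 × 4.42) = 8.6 + 0.112015 = 8.71201 m along the plane.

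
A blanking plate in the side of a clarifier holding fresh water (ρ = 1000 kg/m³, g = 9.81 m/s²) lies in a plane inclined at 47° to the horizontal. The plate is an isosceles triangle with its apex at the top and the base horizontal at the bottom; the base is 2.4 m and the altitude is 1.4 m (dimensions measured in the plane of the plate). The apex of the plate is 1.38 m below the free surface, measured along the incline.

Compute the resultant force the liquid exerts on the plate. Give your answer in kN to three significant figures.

F ≈ 27.9 kN

γ = ρg = 1000 × 9.81 = 9810 N/m³ = 9.81 kN/m³.
Let θ = 47° be the plate's angle to the horizontal; measure y along the incline from where the plane meets the free surface. Vertical depth h = y·sinθ with sinθ = 0.731354.
With the apex up, the centroid sits 2h/3 = 2 × 1.4/3 = 0.933333 m below the apex, so y_c = 1.38 + 0.933333 = 2.31333 m and h_c = 2.31333 × 0.731354 = 1.69186 m.
A = ½ × 2.4 × 1.4 = 1.68 m².
Resultant F = γ·h_c·A = 9.81 × 1.69186 × 1.68 = 27.8832 kN.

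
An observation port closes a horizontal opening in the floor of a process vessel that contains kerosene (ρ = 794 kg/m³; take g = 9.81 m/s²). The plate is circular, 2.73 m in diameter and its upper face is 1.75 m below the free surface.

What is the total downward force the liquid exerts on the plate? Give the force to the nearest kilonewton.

γ = ρg = 794 × 9.81 / 1000 = 7.78914 kN/m³.
The plate is horizontal, so pressure is uniform at p = γ·h = 7.78914 × 1.75 = 13.631 kN/m².
A = π(1.365)² = 5.85349 m².
F = p·A = 13.631 × 5.85349 = 79.7889 kN.

F ≈ 80 kN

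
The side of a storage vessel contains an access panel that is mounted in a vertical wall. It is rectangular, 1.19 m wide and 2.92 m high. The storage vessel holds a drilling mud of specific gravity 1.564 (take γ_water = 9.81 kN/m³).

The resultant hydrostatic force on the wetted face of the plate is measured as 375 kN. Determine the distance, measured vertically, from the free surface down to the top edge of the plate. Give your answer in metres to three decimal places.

γ = 1.564 × 9.81 = 15.34284 kN/m³.
A = 1.19 × 2.92 = 3.4748 m².
From F = γ·h_c·A, the centroid depth is h_c = 375/(15.34284 × 3.4748) = 7.03389 m.
The centroid lies 2.92/2 = 1.46 m below the top edge, so the top edge sits at h_top = 7.03389 − 1.46 = 5.57389 m below the surface.

d_top ≈ 5.574 m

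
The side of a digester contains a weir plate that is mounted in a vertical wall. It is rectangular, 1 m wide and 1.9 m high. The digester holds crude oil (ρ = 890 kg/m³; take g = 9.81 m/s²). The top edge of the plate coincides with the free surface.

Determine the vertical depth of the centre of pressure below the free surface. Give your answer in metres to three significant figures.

γ = ρg = 890 × 9.81 / 1000 = 8.7309 kN/m³.
The centroid lies 1.9/2 = 0.95 m below the top edge, so the centroid depth is h_c = 0.95 m.
A = 1 × 1.9 = 1.9 m².
Resultant F = γ·h_c·A = 8.7309 × 0.95 × 1.9 = 15.7593 kN.
I_c = b·h³/12 = 1 × 1.9³/12 = 0.571583 m⁴.
Centre of pressure: y_p = y_c + I_c/(y_c·A) = 0.95 + 0.571583/(0.95 × 1.9) = 0.95 + 0.316666 = 1.26667 m along the plane.

h_p = 1.27 m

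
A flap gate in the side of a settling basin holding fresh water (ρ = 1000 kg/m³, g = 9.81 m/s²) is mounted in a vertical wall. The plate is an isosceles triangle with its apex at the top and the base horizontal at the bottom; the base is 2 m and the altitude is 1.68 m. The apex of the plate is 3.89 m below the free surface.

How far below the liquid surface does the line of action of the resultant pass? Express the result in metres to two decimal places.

h_p = 5.04 m

γ = ρg = 1000 × 9.81 = 9810 N/m³ = 9.81 kN/m³.
With the apex up, the centroid sits 2h/3 = 2 × 1.68/3 = 1.12 m below the apex, so the centroid depth is h_c = 3.89 + 1.12 = 5.01 m.
A = ½ × 2 × 1.68 = 1.68 m².
Resultant F = γ·h_c·A = 9.81 × 5.01 × 1.68 = 82.5688 kN.
I_c = b·h³/36 = 2 × 1.68³/36 = 0.263424 m⁴.
Centre of pressure: y_p = y_c + I_c/(y_c·A) = 5.01 + 0.263424/(5.01 × 1.68) = 5.01 + 0.0312974 = 5.0413 m along the plane.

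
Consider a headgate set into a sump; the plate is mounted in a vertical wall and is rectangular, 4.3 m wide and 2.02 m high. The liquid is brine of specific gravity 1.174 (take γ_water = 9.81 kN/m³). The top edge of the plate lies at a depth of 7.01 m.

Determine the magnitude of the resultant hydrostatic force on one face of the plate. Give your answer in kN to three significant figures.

γ = 1.174 × 9.81 = 11.51694 kN/m³.
The centroid lies 2.02/2 = 1.01 m below the top edge, so the centroid depth is h_c = 7.01 + 1.01 = 8.02 m.
A = 4.3 × 2.02 = 8.686 m².
Resultant F = γ·h_c·A = 11.51694 × 8.02 × 8.686 = 802.29 kN.

F ≈ 802 kN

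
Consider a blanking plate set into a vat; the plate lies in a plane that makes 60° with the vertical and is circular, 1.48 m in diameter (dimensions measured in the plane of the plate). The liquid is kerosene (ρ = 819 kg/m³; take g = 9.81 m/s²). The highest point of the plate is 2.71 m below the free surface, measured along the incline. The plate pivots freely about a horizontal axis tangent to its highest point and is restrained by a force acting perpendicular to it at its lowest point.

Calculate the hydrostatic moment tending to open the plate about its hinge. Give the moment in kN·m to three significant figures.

γ = ρg = 819 × 9.81 / 1000 = 8.03439 kN/m³.
The plate makes 60° with the vertical, i.e. θ = 90° − 60° = 30° to the horizontal. Measuring y along the incline from the free-surface line, vertical depth h = y·sinθ with sinθ = 0.500000.
The centroid is at the centre, 0.74 m below the top of the plate, so y_c = 2.71 + 0.74 = 3.45 m and h_c = 3.45 × 0.500000 = 1.725 m.
A = π(0.74)² = 1.72034 m².
Resultant F = γ·h_c·A = 8.03439 × 1.725 × 1.72034 = 23.8427 kN.
I_c = πr⁴/4 = π × 0.74⁴/4 = 0.235514 m⁴.
Centre of pressure: y_p = y_c + I_c/(y_c·A) = 3.45 + 0.235514/(3.45 × 1.72034) = 3.45 + 0.0396811 = 3.48968 m along the plane.
The resultant acts 0.74 + 0.0396811 = 0.779681 m (along the plate) below the hinge at the top edge, so the moment about the hinge is M = F × 0.779681 = 23.8427 × 0.779681 = 18.5897 kN·m.

M ≈ 18.6 kN·m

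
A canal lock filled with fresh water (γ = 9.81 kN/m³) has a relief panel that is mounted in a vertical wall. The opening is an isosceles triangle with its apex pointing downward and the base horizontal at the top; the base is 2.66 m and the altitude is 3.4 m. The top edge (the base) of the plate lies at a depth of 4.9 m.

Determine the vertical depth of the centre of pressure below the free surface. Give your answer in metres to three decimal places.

γ = 9.81 kN/m³.
With the apex down, the centroid sits h/3 = 3.4/3 = 1.13333 m below the base (the top edge), so the centroid depth is h_c = 4.9 + 1.13333 = 6.03333 m.
A = ½ × 2.66 × 3.4 = 4.522 m².
Resultant F = γ·h_c·A = 9.81 × 6.03333 × 4.522 = 267.643 kN.
I_c = b·h³/36 = 2.66 × 3.4³/36 = 2.90413 m⁴.
Centre of pressure: y_p = y_c + I_c/(y_c·A) = 6.03333 + 2.90413/(6.03333 × 4.522) = 6.03333 + 0.106446 = 6.13978 m along the plane.

h_p = 6.140 m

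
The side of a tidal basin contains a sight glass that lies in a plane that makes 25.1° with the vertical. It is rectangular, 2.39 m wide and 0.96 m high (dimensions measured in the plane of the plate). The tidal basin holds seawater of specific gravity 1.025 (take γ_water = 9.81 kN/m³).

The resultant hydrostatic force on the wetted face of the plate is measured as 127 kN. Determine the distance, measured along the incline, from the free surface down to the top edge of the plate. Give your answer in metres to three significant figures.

γ = 1.025 × 9.81 = 10.05525 kN/m³.
A = 2.39 × 0.96 = 2.2944 m².
From F = γ·h_c·A, the centroid depth is h_c = 127/(10.05525 × 2.2944) = 5.5048 m.
The plate makes 25.1° with the vertical, i.e. θ = 90° − 25.1° = 64.9° to the horizontal. Measuring y along the incline from the free-surface line, vertical depth h = y·sinθ with sinθ = 0.905569.
Along the incline, y_c = h_c/sinθ = 5.5048/0.905569 = 6.07883 m.
The centroid lies 0.96/2 = 0.48 m below the top edge, so the top edge sits at y_top = 6.07883 − 0.48 = 5.59883 m along the incline.

y_top ≈ 5.60 m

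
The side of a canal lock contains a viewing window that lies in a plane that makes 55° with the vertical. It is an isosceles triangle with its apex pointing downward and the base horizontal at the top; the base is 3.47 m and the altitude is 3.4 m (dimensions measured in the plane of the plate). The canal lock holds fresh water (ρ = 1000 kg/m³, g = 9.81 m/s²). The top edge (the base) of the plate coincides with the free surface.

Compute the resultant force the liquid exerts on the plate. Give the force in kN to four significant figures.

F ≈ 37.62 kN

γ = ρg = 1000 × 9.81 = 9810 N/m³ = 9.81 kN/m³.
The plate makes 55° with the vertical, i.e. θ = 90° − 55° = 35° to the horizontal. Measuring y along the incline from the free-surface line, vertical depth h = y·sinθ with sinθ = 0.573576.
With the apex down, the centroid sits h/3 = 3.4/3 = 1.13333 m below the base (the top edge), so y_c = 1.13333 m and h_c = 1.13333 × 0.573576 = 0.650051 m.
A = ½ × 3.47 × 3.4 = 5.899 m².
Resultant F = γ·h_c·A = 9.81 × 0.650051 × 5.899 = 37.6179 kN.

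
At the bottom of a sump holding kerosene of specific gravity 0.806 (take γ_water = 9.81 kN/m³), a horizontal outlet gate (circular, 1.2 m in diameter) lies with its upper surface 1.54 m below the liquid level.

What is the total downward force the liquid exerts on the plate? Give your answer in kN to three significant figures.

F ≈ 13.8 kN

γ = 0.806 × 9.81 = 7.90686 kN/m³.
The plate is horizontal, so pressure is uniform at p = γ·h = 7.90686 × 1.54 = 12.1766 kN/m².
A = π(0.6)² = 1.13097 m².
F = p·A = 12.1766 × 1.13097 = 13.7714 kN.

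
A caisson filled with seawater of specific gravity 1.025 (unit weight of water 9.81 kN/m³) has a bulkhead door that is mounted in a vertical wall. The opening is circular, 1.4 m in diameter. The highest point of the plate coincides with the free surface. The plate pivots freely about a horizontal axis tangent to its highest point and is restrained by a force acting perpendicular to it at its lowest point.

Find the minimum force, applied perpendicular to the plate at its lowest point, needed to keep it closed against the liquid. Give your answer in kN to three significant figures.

P ≈ 6.77 kN

γ = 1.025 × 9.81 = 10.05525 kN/m³.
The centroid is at the centre, 0.7 m below the top of the plate, so the centroid depth is h_c = 0.7 m.
A = π(0.7)² = 1.53938 m².
Resultant F = γ·h_c·A = 10.05525 × 0.7 × 1.53938 = 10.8352 kN.
I_c = πr⁴/4 = π × 0.7⁴/4 = 0.188574 m⁴.
Centre of pressure: y_p = y_c + I_c/(y_c·A) = 0.7 + 0.188574/(0.7 × 1.53938) = 0.7 + 0.175 = 0.875 m along the plane.
The resultant acts 0.7 + 0.175 = 0.875 m (along the plate) below the hinge at the top edge, so the moment about the hinge is M = F × 0.875 = 10.8352 × 0.875 = 9.4808 kN·m.
A normal force at the bottom, 1.4 m from the hinge, must supply this moment: P = 9.4808/1.4 = 6.772 kN.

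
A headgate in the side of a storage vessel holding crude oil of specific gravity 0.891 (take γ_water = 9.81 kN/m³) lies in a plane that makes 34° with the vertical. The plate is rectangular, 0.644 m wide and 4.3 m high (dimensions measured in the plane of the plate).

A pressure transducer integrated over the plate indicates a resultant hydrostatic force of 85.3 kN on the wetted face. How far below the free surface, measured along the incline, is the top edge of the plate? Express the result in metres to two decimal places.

y_top ≈ 2.10 m

γ = 0.891 × 9.81 = 8.74071 kN/m³.
A = 0.644 × 4.3 = 2.7692 m².
From F = γ·h_c·A, the centroid depth is h_c = 85.3/(8.74071 × 2.7692) = 3.5241 m.
The plate makes 34° with the vertical, i.e. θ = 90° − 34° = 56° to the horizontal. Measuring y along the incline from the free-surface line, vertical depth h = y·sinθ with sinθ = 0.829038.
Along the incline, y_c = h_c/sinθ = 3.5241/0.829038 = 4.25083 m.
The centroid lies 4.3/2 = 2.15 m below the top edge, so the top edge sits at y_top = 4.25083 − 2.15 = 2.10083 m along the incline.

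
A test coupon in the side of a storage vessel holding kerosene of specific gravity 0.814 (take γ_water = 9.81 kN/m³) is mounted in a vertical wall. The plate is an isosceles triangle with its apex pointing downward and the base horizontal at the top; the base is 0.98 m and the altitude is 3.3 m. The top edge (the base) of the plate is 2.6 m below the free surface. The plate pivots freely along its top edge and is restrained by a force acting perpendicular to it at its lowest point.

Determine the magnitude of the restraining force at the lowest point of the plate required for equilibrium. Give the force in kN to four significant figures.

P ≈ 18.29 kN

γ = 0.814 × 9.81 = 7.98534 kN/m³.
With the apex down, the centroid sits h/3 = 3.3/3 = 1.1 m below the base (the top edge), so the centroid depth is h_c = 2.6 + 1.1 = 3.7 m.
A = ½ × 0.98 × 3.3 = 1.617 m².
Resultant F = γ·h_c·A = 7.98534 × 3.7 × 1.617 = 47.7755 kN.
I_c = b·h³/36 = 0.98 × 3.3³/36 = 0.978285 m⁴.
Centre of pressure: y_p = y_c + I_c/(y_c·A) = 3.7 + 0.978285/(3.7 × 1.617) = 3.7 + 0.163514 = 3.86351 m along the plane.
The resultant acts 1.1 + 0.163514 = 1.26351 m (along the plate) below the hinge at the top edge, so the moment about the hinge is M = F × 1.26351 = 47.7755 × 1.26351 = 60.3648 kN·m.
A normal force at the bottom, 3.3 m from the hinge, must supply this moment: P = 60.3648/3.3 = 18.2924 kN.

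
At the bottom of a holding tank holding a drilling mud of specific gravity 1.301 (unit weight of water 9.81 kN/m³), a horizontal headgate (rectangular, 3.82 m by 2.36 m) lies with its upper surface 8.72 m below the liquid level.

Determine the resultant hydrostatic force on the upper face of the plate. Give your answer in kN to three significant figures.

γ = 1.301 × 9.81 = 12.76281 kN/m³.
The plate is horizontal, so pressure is uniform at p = γ·h = 12.76281 × 8.72 = 111.292 kN/m².
A = 3.82 × 2.36 = 9.0152 m².
F = p·A = 111.292 × 9.0152 = 1003.32 kN.

F ≈ 1000 kN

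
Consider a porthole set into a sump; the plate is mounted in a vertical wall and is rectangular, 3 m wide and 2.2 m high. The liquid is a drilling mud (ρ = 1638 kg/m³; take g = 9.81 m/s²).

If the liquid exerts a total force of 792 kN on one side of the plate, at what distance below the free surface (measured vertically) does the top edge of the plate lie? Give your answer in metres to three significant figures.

γ = ρg = 1638 × 9.81 / 1000 = 16.06878 kN/m³.
A = 3 × 2.2 = 6.6 m².
From F = γ·h_c·A, the centroid depth is h_c = 792/(16.06878 × 6.6) = 7.4679 m.
The centroid lies 2.2/2 = 1.1 m below the top edge, so the top edge sits at h_top = 7.4679 − 1.1 = 6.3679 m below the surface.

d_top ≈ 6.37 m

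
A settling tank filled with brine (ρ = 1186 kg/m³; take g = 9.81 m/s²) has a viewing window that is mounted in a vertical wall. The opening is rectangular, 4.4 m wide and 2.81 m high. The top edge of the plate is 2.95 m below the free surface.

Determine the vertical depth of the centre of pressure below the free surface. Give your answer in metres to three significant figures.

γ = ρg = 1186 × 9.81 / 1000 = 11.63466 kN/m³.
The centroid lies 2.81/2 = 1.405 m below the top edge, so the centroid depth is h_c = 2.95 + 1.405 = 4.355 m.
A = 4.4 × 2.81 = 12.364 m².
Resultant F = γ·h_c·A = 11.63466 × 4.355 × 12.364 = 626.471 kN.
I_c = b·h³/12 = 4.4 × 2.81³/12 = 8.13562 m⁴.
Centre of pressure: y_p = y_c + I_c/(y_c·A) = 4.355 + 8.13562/(4.355 × 12.364) = 4.355 + 0.151093 = 4.50609 m along the plane.

h_p = 4.51 m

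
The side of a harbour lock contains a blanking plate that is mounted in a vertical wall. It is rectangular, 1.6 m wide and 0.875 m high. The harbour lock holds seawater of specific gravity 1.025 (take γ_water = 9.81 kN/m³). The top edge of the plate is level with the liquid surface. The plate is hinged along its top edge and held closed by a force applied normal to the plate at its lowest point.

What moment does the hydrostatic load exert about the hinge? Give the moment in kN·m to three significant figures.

γ = 1.025 × 9.81 = 10.05525 kN/m³.
The centroid lies 0.875/2 = 0.4375 m below the top edge, so the centroid depth is h_c = 0.4375 m.
A = 1.6 × 0.875 = 1.4 m².
Resultant F = γ·h_c·A = 10.05525 × 0.4375 × 1.4 = 6.15884 kN.
I_c = b·h³/12 = 1.6 × 0.875³/12 = 0.0893229 m⁴.
Centre of pressure: y_p = y_c + I_c/(y_c·A) = 0.4375 + 0.0893229/(0.4375 × 1.4) = 0.4375 + 0.145833 = 0.583333 m along the plane.
The resultant acts 0.4375 + 0.145833 = 0.583333 m (along the plate) below the hinge at the top edge, so the moment about the hinge is M = F × 0.583333 = 6.15884 × 0.583333 = 3.59265 kN·m.

M ≈ 3.59 kN·m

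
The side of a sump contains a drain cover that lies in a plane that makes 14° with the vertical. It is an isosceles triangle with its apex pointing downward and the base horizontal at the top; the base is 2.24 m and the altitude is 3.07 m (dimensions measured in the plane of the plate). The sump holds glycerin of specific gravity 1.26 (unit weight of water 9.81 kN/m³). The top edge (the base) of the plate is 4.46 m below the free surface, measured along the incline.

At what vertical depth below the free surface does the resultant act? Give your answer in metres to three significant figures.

h_p = 5.41 m

γ = 1.26 × 9.81 = 12.3606 kN/m³.
The plate makes 14° with the vertical, i.e. θ = 90° − 14° = 76° to the horizontal. Measuring y along the incline from the free-surface line, vertical depth h = y·sinθ with sinθ = 0.970296.
With the apex down, the centroid sits h/3 = 3.07/3 = 1.02333 m below the base (the top edge), so y_c = 4.46 + 1.02333 = 5.48333 m and h_c = 5.48333 × 0.970296 = 5.32045 m.
A = ½ × 2.24 × 3.07 = 3.4384 m².
Resultant F = γ·h_c·A = 12.3606 × 5.32045 × 3.4384 = 226.123 kN.
I_c = b·h³/36 = 2.24 × 3.07³/36 = 1.80037 m⁴.
Centre of pressure: y_p = y_c + I_c/(y_c·A) = 5.48333 + 1.80037/(5.48333 × 3.4384) = 5.48333 + 0.0954907 = 5.57882 m along the plane.
Vertically, h_p = y_p·sinθ = 5.57882 × 0.970296 = 5.41311 m.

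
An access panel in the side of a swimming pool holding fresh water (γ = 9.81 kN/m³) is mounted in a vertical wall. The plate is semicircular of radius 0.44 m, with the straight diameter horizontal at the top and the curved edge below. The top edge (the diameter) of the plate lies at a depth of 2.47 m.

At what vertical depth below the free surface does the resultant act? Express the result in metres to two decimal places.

h_p = 2.66 m

γ = 9.81 kN/m³.
The centroid of a semicircle lies 4r/(3π) = 0.186742 m from the diameter, here below the top edge, so the centroid depth is h_c = 2.47 + 0.186742 = 2.65674 m.
A = πr²/2 = π × 0.44²/2 = 0.304106 m².
Resultant F = γ·h_c·A = 9.81 × 2.65674 × 0.304106 = 7.9258 kN.
I_c = (π/8 − 8/(9π))·r⁴ = 0.109757 × 0.44⁴ = 0.0041138 m⁴.
Centre of pressure: y_p = y_c + I_c/(y_c·A) = 2.65674 + 0.0041138/(2.65674 × 0.304106) = 2.65674 + 0.00509177 = 2.66183 m along the plane.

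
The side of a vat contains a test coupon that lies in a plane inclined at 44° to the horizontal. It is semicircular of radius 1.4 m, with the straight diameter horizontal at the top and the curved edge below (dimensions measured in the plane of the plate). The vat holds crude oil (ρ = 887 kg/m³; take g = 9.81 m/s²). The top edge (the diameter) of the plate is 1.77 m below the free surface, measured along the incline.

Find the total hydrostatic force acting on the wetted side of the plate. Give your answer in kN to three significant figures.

γ = ρg = 887 × 9.81 / 1000 = 8.70147 kN/m³.
Let θ = 44° be the plate's angle to the horizontal; measure y along the incline from where the plane meets the free surface. Vertical depth h = y·sinθ with sinθ = 0.694658.
The centroid of a semicircle lies 4r/(3π) = 0.594178 m from the diameter, here below the top edge, so y_c = 1.77 + 0.594178 = 2.36418 m and h_c = 2.36418 × 0.694658 = 1.6423 m.
A = πr²/2 = π × 1.4²/2 = 3.07876 m².
Resultant F = γ·h_c·A = 8.70147 × 1.6423 × 3.07876 = 43.9968 kN.

F ≈ 44.0 kN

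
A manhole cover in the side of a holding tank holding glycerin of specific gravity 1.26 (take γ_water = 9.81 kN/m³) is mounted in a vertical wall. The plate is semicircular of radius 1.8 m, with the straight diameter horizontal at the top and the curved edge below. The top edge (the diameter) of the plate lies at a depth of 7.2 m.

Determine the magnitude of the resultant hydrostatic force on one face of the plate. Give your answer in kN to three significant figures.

γ = 1.26 × 9.81 = 12.3606 kN/m³.
The centroid of a semicircle lies 4r/(3π) = 0.763944 m from the diameter, here below the top edge, so the centroid depth is h_c = 7.2 + 0.763944 = 7.96394 m.
A = πr²/2 = π × 1.8²/2 = 5.08938 m².
Resultant F = γ·h_c·A = 12.3606 × 7.96394 × 5.08938 = 500.994 kN.

F ≈ 501 kN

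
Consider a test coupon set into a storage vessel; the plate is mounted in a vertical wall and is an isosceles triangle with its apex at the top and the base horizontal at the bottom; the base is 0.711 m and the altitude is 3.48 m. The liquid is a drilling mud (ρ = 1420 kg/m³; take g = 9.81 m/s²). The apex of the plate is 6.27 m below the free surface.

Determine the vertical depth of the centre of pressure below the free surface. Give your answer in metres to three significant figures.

γ = ρg = 1420 × 9.81 / 1000 = 13.9302 kN/m³.
With the apex up, the centroid sits 2h/3 = 2 × 3.48/3 = 2.32 m below the apex, so the centroid depth is h_c = 6.27 + 2.32 = 8.59 m.
A = ½ × 0.711 × 3.48 = 1.23714 m².
Resultant F = γ·h_c·A = 13.9302 × 8.59 × 1.23714 = 148.037 kN.
I_c = b·h³/36 = 0.711 × 3.48³/36 = 0.832348 m⁴.
Centre of pressure: y_p = y_c + I_c/(y_c·A) = 8.59 + 0.832348/(8.59 × 1.23714) = 8.59 + 0.0783237 = 8.66832 m along the plane.

h_p = 8.67 m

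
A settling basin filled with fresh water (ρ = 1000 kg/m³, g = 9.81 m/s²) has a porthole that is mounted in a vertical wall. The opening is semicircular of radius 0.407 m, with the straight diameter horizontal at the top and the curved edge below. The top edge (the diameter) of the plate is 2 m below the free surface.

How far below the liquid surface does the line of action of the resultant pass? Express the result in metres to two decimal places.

h_p = 2.18 m

γ = ρg = 1000 × 9.81 = 9810 N/m³ = 9.81 kN/m³.
The centroid of a semicircle lies 4r/(3π) = 0.172736 m from the diameter, here below the top edge, so the centroid depth is h_c = 2 + 0.172736 = 2.17274 m.
A = πr²/2 = π × 0.407²/2 = 0.260201 m².
Resultant F = γ·h_c·A = 9.81 × 2.17274 × 0.260201 = 5.54607 kN.
I_c = (π/8 − 8/(9π))·r⁴ = 0.109757 × 0.407⁴ = 0.00301169 m⁴.
Centre of pressure: y_p = y_c + I_c/(y_c·A) = 2.17274 + 0.00301169/(2.17274 × 0.260201) = 2.17274 + 0.00532713 = 2.17807 m along the plane.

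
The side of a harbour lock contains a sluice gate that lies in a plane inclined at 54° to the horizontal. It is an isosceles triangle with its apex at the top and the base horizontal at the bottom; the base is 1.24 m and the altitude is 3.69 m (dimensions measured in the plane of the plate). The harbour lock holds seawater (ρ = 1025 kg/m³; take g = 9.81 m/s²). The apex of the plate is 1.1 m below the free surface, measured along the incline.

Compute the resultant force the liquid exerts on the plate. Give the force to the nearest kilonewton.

F ≈ 66 kN

γ = ρg = 1025 × 9.81 / 1000 = 10.05525 kN/m³.
Let θ = 54° be the plate's angle to the horizontal; measure y along the incline from where the plane meets the free surface. Vertical depth h = y·sinθ with sinθ = 0.809017.
With the apex up, the centroid sits 2h/3 = 2 × 3.69/3 = 2.46 m below the apex, so y_c = 1.1 + 2.46 = 3.56 m and h_c = 3.56 × 0.809017 = 2.8801 m.
A = ½ × 1.24 × 3.69 = 2.2878 m².
Resultant F = γ·h_c·A = 10.05525 × 2.8801 × 2.2878 = 66.255 kN.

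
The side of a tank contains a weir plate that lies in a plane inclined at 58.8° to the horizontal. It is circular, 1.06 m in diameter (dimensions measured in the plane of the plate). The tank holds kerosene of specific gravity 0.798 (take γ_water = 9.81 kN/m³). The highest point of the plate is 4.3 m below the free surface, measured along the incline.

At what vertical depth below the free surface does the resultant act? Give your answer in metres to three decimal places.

h_p = 4.144 m

γ = 0.798 × 9.81 = 7.82838 kN/m³.
Let θ = 58.8° be the plate's angle to the horizontal; measure y along the incline from where the plane meets the free surface. Vertical depth h = y·sinθ with sinθ = 0.855364.
The centroid is at the centre, 0.53 m below the top of the plate, so y_c = 4.3 + 0.53 = 4.83 m and h_c = 4.83 × 0.855364 = 4.13141 m.
A = π(0.53)² = 0.882473 m².
Resultant F = γ·h_c·A = 7.82838 × 4.13141 × 0.882473 = 28.5412 kN.
I_c = πr⁴/4 = π × 0.53⁴/4 = 0.0619717 m⁴.
Centre of pressure: y_p = y_c + I_c/(y_c·A) = 4.83 + 0.0619717/(4.83 × 0.882473) = 4.83 + 0.0145393 = 4.84454 m along the plane.
Vertically, h_p = y_p·sinθ = 4.84454 × 0.855364 = 4.14385 m.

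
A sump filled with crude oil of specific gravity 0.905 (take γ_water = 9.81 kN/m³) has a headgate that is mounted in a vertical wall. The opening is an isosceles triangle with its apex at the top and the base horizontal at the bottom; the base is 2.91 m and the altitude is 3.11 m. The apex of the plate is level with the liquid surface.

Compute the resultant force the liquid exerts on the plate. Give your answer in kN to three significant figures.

γ = 0.905 × 9.81 = 8.87805 kN/m³.
With the apex up, the centroid sits 2h/3 = 2 × 3.11/3 = 2.07333 m below the apex, so the centroid depth is h_c = 2.07333 m.
A = ½ × 2.91 × 3.11 = 4.52505 m².
Resultant F = γ·h_c·A = 8.87805 × 2.07333 × 4.52505 = 83.2932 kN.

F ≈ 83.3 kN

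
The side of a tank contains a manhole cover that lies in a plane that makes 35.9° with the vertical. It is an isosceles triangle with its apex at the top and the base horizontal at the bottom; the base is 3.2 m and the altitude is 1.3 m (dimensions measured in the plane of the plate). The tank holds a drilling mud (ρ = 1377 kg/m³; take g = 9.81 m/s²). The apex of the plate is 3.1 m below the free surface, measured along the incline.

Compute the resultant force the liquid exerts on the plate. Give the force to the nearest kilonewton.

F ≈ 90 kN

γ = ρg = 1377 × 9.81 / 1000 = 13.50837 kN/m³.
The plate makes 35.9° with the vertical, i.e. θ = 90° − 35.9° = 54.1° to the horizontal. Measuring y along the incline from the free-surface line, vertical depth h = y·sinθ with sinθ = 0.810042.
With the apex up, the centroid sits 2h/3 = 2 × 1.3/3 = 0.866667 m below the apex, so y_c = 3.1 + 0.866667 = 3.96667 m and h_c = 3.96667 × 0.810042 = 3.21317 m.
A = ½ × 3.2 × 1.3 = 2.08 m².
Resultant F = γ·h_c·A = 13.50837 × 3.21317 × 2.08 = 90.2818 kN.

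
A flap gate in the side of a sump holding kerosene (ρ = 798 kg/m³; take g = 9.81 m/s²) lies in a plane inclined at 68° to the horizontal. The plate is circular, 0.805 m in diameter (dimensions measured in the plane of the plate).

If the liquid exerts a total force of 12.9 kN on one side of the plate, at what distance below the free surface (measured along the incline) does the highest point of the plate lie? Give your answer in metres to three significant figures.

y_top ≈ 3.09 m

γ = ρg = 798 × 9.81 / 1000 = 7.82838 kN/m³.
A = π(0.4025)² = 0.508958 m².
From F = γ·h_c·A, the centroid depth is h_c = 12.9/(7.82838 × 0.508958) = 3.23769 m.
Let θ = 68° be the plate's angle to the horizontal; measure y along the incline from where the plane meets the free surface. Vertical depth h = y·sinθ with sinθ = 0.927184.
Along the incline, y_c = h_c/sinθ = 3.23769/0.927184 = 3.49196 m.
The centroid is at the centre, 0.4025 m below the top of the plate, so the highest point sits at y_top = 3.49196 − 0.4025 = 3.08946 m along the incline.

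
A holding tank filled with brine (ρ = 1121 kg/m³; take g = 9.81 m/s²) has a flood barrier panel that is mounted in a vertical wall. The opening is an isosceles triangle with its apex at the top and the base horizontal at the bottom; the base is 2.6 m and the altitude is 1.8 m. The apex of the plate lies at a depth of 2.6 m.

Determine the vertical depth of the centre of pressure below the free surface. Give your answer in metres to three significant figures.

h_p = 3.85 m

γ = ρg = 1121 × 9.81 / 1000 = 10.99701 kN/m³.
With the apex up, the centroid sits 2h/3 = 2 × 1.8/3 = 1.2 m below the apex, so the centroid depth is h_c = 2.6 + 1.2 = 3.8 m.
A = ½ × 2.6 × 1.8 = 2.34 m².
Resultant F = γ·h_c·A = 10.99701 × 3.8 × 2.34 = 97.7854 kN.
I_c = b·h³/36 = 2.6 × 1.8³/36 = 0.4212 m⁴.
Centre of pressure: y_p = y_c + I_c/(y_c·A) = 3.8 + 0.4212/(3.8 × 2.34) = 3.8 + 0.0473684 = 3.84737 m along the plane.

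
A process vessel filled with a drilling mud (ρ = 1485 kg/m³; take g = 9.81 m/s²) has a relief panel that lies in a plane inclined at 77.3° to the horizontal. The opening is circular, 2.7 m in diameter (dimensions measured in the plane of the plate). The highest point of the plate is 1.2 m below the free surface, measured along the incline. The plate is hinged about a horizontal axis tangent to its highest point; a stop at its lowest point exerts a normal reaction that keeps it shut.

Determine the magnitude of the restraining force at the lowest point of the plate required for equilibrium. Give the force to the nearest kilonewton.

γ = ρg = 1485 × 9.81 / 1000 = 14.56785 kN/m³.
Let θ = 77.3° be the plate's angle to the horizontal; measure y along the incline from where the plane meets the free surface. Vertical depth h = y·sinθ with sinθ = 0.975535.
The centroid is at the centre, 1.35 m below the top of the plate, so y_c = 1.2 + 1.35 = 2.55 m and h_c = 2.55 × 0.975535 = 2.48761 m.
A = π(1.35)² = 5.72555 m².
Resultant F = γ·h_c·A = 14.56785 × 2.48761 × 5.72555 = 207.489 kN.
I_c = πr⁴/4 = π × 1.35⁴/4 = 2.6087 m⁴.
Centre of pressure: y_p = y_c + I_c/(y_c·A) = 2.55 + 2.6087/(2.55 × 5.72555) = 2.55 + 0.178676 = 2.72868 m along the plane.
The resultant acts 1.35 + 0.178676 = 1.52868 m (along the plate) below the hinge at the top edge, so the moment about the hinge is M = F × 1.52868 = 207.489 × 1.52868 = 317.184 kN·m.
A normal force at the bottom, 2.7 m from the hinge, must supply this moment: P = 317.184/2.7 = 117.476 kN.

P ≈ 117 kN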